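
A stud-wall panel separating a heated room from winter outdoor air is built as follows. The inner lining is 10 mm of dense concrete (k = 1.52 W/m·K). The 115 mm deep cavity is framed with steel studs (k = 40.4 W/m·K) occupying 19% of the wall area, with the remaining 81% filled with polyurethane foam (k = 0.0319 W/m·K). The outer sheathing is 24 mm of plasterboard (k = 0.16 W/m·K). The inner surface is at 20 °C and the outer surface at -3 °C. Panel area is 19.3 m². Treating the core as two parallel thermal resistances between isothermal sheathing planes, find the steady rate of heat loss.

Q ≈ 2590 W

Sheathing layers in series; stud and cavity paths in parallel between them.
R_inner = 0.01/(1.52×19.3) = 3.409×10^-4 K/W
R_stud  = 0.115/(40.4×0.19×19.3) = 7.763×10^-4 K/W
R_cav   = 0.115/(0.0319×0.81×19.3) = 0.2306 K/W
1/R_core = 1/R_stud + 1/R_cav → R_core = 7.737×10^-4 K/W
R_outer = 0.024/(0.16×19.3) = 0.007772 K/W
R_total = 0.008887 K/W
Q = ΔT/R_total = 23/0.008887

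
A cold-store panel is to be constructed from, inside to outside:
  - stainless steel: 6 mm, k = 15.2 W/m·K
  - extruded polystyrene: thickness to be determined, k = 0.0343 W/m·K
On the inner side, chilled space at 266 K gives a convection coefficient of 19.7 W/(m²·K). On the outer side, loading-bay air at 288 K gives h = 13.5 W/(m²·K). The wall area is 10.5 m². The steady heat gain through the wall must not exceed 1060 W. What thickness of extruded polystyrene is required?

L ≈ 3.18 mm

Treating each layer as a thermal resistance in series:
R_inner film = 1/(h_i·A) = 1/(19.7×10.5) = 0.004834 K/W
R_stainless steel = L/(kA) = 0.006/(15.2×10.5) = 3.759×10^-5 K/W
R_outer film = 1/(h_o·A) = 1/(13.5×10.5) = 0.007055 K/W
Sum of the known resistances R_other = 0.01193 K/W
Required total resistance R_tot = ΔT/Q_allow = 22/1060 = 0.02075 K/W
R_extruded polystyrene = R_tot − R_other = 0.008828 K/W
L = R·k·A = 0.008828×0.0343×10.5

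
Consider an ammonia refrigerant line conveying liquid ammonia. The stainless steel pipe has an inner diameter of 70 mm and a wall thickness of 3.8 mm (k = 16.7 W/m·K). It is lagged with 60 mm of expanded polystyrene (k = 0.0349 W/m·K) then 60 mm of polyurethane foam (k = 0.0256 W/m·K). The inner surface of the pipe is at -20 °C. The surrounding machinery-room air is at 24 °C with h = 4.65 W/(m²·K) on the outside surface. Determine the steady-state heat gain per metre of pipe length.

q′ ≈ 5.92 W/m

Treating each annulus and film as a series resistance:
R_stainless steel pipe wall = ln(38.8/35)/(2π×16.7×1) = 9.823×10^-4 K/W
R_expanded polystyrene = ln(98.8/38.8)/(2π×0.0349×1) = 4.262 K/W
R_polyurethane foam = ln(158.8/98.8)/(2π×0.0256×1) = 2.95 K/W
R_outer film = 1/(h_o·2πr_oL) = 1/(4.65×2π×0.1588×1) = 0.2155 K/W
R_total = 7.429 K/W
Q = ΔT/R_total = 44/7.429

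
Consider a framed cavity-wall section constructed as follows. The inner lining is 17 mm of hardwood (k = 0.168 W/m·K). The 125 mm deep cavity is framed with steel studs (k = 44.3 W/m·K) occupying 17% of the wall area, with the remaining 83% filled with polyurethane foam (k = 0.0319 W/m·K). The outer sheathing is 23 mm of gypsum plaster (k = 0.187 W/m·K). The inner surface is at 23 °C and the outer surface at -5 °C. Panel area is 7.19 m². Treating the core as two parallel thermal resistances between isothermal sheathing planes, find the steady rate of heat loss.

Sheathing layers in series; stud and cavity paths in parallel between them.
R_inner = 0.017/(0.168×7.19) = 0.01407 K/W
R_stud  = 0.125/(44.3×0.17×7.19) = 0.002308 K/W
R_cav   = 0.125/(0.0319×0.83×7.19) = 0.6566 K/W
1/R_core = 1/R_stud + 1/R_cav → R_core = 0.0023 K/W
R_outer = 0.023/(0.187×7.19) = 0.01711 K/W
R_total = 0.03348 K/W
Q = ΔT/R_total = 28/0.03348

Q ≈ 836 W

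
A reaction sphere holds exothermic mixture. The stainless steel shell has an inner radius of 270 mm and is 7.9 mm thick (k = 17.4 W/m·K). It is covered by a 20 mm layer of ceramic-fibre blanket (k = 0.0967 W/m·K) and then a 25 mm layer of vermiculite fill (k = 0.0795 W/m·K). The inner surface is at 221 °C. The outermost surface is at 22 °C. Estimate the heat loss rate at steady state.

Q ≈ 433 W

Each spherical layer contributes R = (1/r_i − 1/r_o)/(4πk):
R_stainless steel shell = (1/0.27 − 1/0.2779)/(4π×17.4) = 4.815×10^-4 K/W
R_ceramic-fibre blanket = (1/0.2779 − 1/0.2979)/(4π×0.0967) = 0.1988 K/W
R_vermiculite fill = (1/0.2979 − 1/0.3229)/(4π×0.0795) = 0.2602 K/W
R_total = 0.4594 K/W
Q = ΔT/R_total = 199/0.4594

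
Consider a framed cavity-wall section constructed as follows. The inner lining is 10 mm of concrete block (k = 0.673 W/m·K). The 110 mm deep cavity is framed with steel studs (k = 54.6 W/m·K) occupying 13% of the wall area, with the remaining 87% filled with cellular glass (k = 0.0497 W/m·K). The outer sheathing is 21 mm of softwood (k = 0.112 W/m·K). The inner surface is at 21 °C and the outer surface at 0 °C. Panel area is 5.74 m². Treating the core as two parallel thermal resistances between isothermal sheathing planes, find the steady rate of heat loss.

Q ≈ 554 W

Sheathing layers in series; stud and cavity paths in parallel between them.
R_inner = 0.01/(0.673×5.74) = 0.002589 K/W
R_stud  = 0.11/(54.6×0.13×5.74) = 0.0027 K/W
R_cav   = 0.11/(0.0497×0.87×5.74) = 0.4432 K/W
1/R_core = 1/R_stud + 1/R_cav → R_core = 0.002684 K/W
R_outer = 0.021/(0.112×5.74) = 0.03267 K/W
R_total = 0.03794 K/W
Q = ΔT/R_total = 21/0.03794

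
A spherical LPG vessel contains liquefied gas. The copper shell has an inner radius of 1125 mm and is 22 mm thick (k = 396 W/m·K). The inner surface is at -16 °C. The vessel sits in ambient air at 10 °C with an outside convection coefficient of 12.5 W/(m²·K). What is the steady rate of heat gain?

Radial (spherical) resistances in series:
R_copper shell = (1/1.125 − 1/1.147)/(4π×396) = 3.426×10^-6 K/W
R_outer film = 1/(h·4πr_o²) = 1/(12.5×4π×1.147²) = 0.004839 K/W
R_total = 0.004842 K/W
Q = ΔT/R_total = 26/0.004842

Q ≈ 5370 W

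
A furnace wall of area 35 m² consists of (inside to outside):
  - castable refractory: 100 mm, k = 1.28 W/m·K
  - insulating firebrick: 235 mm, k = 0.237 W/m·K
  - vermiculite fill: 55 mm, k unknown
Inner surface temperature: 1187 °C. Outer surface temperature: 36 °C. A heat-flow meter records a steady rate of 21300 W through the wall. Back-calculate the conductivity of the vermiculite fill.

Treating each layer as a thermal resistance in series:
R_castable refractory = L/(kA) = 0.1/(1.28×35) = 0.002232 K/W
R_insulating firebrick = L/(kA) = 0.235/(0.237×35) = 0.02833 K/W
Sum of known resistances R_other = 0.03056 K/W
Total R = ΔT/Q = 1151/21300 = 0.05404 K/W
R_vermiculite fill = R_total − R_other = 0.02348 K/W
k = L/(R·A) = 0.055/(0.02348×35)

k ≈ 0.0669 W/(m·K)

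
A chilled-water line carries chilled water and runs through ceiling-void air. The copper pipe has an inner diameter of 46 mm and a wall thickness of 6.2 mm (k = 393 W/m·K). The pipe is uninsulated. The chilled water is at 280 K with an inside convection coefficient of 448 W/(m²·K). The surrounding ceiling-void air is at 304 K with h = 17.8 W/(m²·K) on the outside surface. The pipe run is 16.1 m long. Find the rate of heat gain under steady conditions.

Cylindrical conduction, so R = ln(r₂/r₁)/(2πkL) per layer, in series:
R_inner film = 1/(h_i·2πr₁L) = 1/(448×2π×0.023×16.1) = 9.594×10^-4 K/W
R_copper pipe wall = ln(29.2/23)/(2π×393×16.1) = 6.004×10^-6 K/W
R_outer film = 1/(h_o·2πr_oL) = 1/(17.8×2π×0.0292×16.1) = 0.01902 K/W
R_total = 0.01998 K/W
Q = ΔT/R_total = 24/0.01998

Q ≈ 1200 W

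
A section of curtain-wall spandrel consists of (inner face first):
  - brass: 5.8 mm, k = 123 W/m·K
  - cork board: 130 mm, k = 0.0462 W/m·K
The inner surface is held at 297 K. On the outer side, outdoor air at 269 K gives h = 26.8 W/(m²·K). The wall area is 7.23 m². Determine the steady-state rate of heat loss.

Q ≈ 71 W

Model the wall as resistances in series:
R_brass = L/(kA) = 0.0058/(123×7.23) = 6.522×10^-6 K/W
R_cork board = L/(kA) = 0.13/(0.0462×7.23) = 0.3892 K/W
R_outer film = 1/(h_o·A) = 1/(26.8×7.23) = 0.005161 K/W
R_total = 0.3944 K/W
Q = ΔT / R_total = 28 / 0.3944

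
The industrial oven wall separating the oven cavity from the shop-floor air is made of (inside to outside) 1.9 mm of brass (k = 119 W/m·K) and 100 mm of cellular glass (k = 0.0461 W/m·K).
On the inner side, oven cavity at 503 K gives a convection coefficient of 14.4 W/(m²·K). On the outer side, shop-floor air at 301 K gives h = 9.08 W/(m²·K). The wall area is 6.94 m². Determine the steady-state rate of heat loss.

Q ≈ 597 W

Thermal resistances in series:
R_inner film = 1/(h_i·A) = 1/(14.4×6.94) = 0.01001 K/W
R_brass = L/(kA) = 0.0019/(119×6.94) = 2.301×10^-6 K/W
R_cellular glass = L/(kA) = 0.1/(0.0461×6.94) = 0.3126 K/W
R_outer film = 1/(h_o·A) = 1/(9.08×6.94) = 0.01587 K/W
R_total = 0.3384 K/W
Q = ΔT / R_total = 202 / 0.3384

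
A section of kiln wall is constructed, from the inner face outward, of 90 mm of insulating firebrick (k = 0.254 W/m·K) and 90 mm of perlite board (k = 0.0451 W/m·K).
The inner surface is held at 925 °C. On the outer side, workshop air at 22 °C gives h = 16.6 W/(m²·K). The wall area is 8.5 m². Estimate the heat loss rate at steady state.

Q ≈ 3180 W

Series thermal resistances:
R_insulating firebrick = L/(kA) = 0.09/(0.254×8.5) = 0.04169 K/W
R_perlite board = L/(kA) = 0.09/(0.0451×8.5) = 0.2348 K/W
R_outer film = 1/(h_o·A) = 1/(16.6×8.5) = 0.007087 K/W
R_total = 0.2835 K/W
Q = ΔT / R_total = 903 / 0.2835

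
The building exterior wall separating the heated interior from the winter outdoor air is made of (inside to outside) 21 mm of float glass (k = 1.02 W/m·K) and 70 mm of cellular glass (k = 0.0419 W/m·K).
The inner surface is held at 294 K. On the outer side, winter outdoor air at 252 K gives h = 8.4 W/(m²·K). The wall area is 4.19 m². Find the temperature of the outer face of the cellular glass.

T ≈ 255 K

Series thermal resistances:
R_float glass = L/(kA) = 0.021/(1.02×4.19) = 0.004914 K/W
R_cellular glass = L/(kA) = 0.07/(0.0419×4.19) = 0.3987 K/W
R_outer film = 1/(h_o·A) = 1/(8.4×4.19) = 0.02841 K/W
R_total = 0.432 K/W;  Q = ΔT/R_total = 42/0.432 = 97.21 W
T_interface = T_inner − Q·ΣR(inner→interface) = 294 − 97.2×0.4036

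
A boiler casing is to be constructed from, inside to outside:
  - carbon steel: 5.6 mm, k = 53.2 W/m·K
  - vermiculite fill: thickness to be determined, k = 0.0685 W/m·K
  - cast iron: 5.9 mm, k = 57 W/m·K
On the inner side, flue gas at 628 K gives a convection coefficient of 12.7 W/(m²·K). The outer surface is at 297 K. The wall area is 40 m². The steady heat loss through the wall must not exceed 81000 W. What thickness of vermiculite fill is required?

Treating each layer as a thermal resistance in series:
R_inner film = 1/(h_i·A) = 1/(12.7×40) = 0.001969 K/W
R_carbon steel = L/(kA) = 0.0056/(53.2×40) = 2.632×10^-6 K/W
R_cast iron = L/(kA) = 0.0059/(57×40) = 2.588×10^-6 K/W
Sum of the known resistances R_other = 0.001974 K/W
Required total resistance R_tot = ΔT/Q_allow = 331/81000 = 0.004086 K/W
R_vermiculite fill = R_tot − R_other = 0.002113 K/W
L = R·k·A = 0.002113×0.0685×40

L ≈ 5.79 mm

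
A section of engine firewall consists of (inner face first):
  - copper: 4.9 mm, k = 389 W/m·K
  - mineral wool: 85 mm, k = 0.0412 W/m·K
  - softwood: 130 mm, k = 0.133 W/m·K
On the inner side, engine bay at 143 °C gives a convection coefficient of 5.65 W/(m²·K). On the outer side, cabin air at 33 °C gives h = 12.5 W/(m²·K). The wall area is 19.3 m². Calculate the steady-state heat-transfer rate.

Q ≈ 644 W

Using the resistance-network approach (series):
R_inner film = 1/(h_i·A) = 1/(5.65×19.3) = 0.009171 K/W
R_copper = L/(kA) = 0.0049/(389×19.3) = 6.527×10^-7 K/W
R_mineral wool = L/(kA) = 0.085/(0.0412×19.3) = 0.1069 K/W
R_softwood = L/(kA) = 0.13/(0.133×19.3) = 0.05064 K/W
R_outer film = 1/(h_o·A) = 1/(12.5×19.3) = 0.004145 K/W
R_total = 0.1709 K/W
Q = ΔT / R_total = 110 / 0.1709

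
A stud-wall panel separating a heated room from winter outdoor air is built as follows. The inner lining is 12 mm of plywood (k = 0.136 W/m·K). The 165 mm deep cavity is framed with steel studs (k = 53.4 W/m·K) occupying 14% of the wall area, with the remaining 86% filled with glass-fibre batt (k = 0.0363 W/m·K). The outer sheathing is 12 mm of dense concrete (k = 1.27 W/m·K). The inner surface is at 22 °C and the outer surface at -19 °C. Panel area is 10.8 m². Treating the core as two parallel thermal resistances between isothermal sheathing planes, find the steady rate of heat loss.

Sheathing layers in series; stud and cavity paths in parallel between them.
R_inner = 0.012/(0.136×10.8) = 0.00817 K/W
R_stud  = 0.165/(53.4×0.14×10.8) = 0.002044 K/W
R_cav   = 0.165/(0.0363×0.86×10.8) = 0.4894 K/W
1/R_core = 1/R_stud + 1/R_cav → R_core = 0.002035 K/W
R_outer = 0.012/(1.27×10.8) = 8.749×10^-4 K/W
R_total = 0.01108 K/W
Q = ΔT/R_total = 41/0.01108

Q ≈ 3700 W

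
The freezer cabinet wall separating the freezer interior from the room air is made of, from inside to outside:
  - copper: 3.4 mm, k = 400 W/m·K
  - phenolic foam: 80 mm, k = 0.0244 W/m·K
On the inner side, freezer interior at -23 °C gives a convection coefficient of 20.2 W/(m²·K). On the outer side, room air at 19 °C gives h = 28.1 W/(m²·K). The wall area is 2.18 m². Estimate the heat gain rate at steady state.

Q ≈ 27.2 W

Thermal resistances in series:
R_inner film = 1/(h_i·A) = 1/(20.2×2.18) = 0.02271 K/W
R_copper = L/(kA) = 0.0034/(400×2.18) = 3.899×10^-6 K/W
R_phenolic foam = L/(kA) = 0.08/(0.0244×2.18) = 1.504 K/W
R_outer film = 1/(h_o·A) = 1/(28.1×2.18) = 0.01632 K/W
R_total = 1.543 K/W
Q = ΔT / R_total = 42 / 1.543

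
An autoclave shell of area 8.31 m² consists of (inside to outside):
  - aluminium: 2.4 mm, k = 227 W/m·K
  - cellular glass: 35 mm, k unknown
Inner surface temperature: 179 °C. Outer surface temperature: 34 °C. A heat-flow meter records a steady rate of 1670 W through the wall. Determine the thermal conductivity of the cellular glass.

k ≈ 0.0485 W/(m·K)

Thermal resistances in series:
R_aluminium = L/(kA) = 0.0024/(227×8.31) = 1.272×10^-6 K/W
Sum of known resistances R_other = 1.272×10^-6 K/W
Total R = ΔT/Q = 145/1670 = 0.08683 K/W
R_cellular glass = R_total − R_other = 0.08683 K/W
k = L/(R·A) = 0.035/(0.08683×8.31)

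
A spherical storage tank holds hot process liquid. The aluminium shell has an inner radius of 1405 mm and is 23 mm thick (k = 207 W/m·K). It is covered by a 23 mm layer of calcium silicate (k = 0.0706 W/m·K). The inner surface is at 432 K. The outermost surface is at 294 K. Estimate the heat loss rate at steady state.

Q ≈ 11000 W

Spherical conduction: R = (1/r_in − 1/r_out)/(4πk) per layer; series-sum.
R_aluminium shell = (1/1.405 − 1/1.428)/(4π×207) = 4.407×10^-6 K/W
R_calcium silicate = (1/1.428 − 1/1.451)/(4π×0.0706) = 0.01251 K/W
R_total = 0.01252 K/W
Q = ΔT/R_total = 138/0.01252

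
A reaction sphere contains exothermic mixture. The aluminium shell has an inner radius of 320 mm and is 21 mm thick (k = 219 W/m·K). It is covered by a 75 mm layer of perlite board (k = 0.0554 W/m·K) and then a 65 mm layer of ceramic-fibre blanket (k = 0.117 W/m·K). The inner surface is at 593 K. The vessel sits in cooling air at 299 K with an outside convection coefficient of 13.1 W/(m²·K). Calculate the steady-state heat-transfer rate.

Radial (spherical) resistances in series:
R_aluminium shell = (1/0.32 − 1/0.341)/(4π×219) = 6.993×10^-5 K/W
R_perlite board = (1/0.341 − 1/0.416)/(4π×0.0554) = 0.7594 K/W
R_ceramic-fibre blanket = (1/0.416 − 1/0.481)/(4π×0.117) = 0.2209 K/W
R_outer film = 1/(h·4πr_o²) = 1/(13.1×4π×0.481²) = 0.02626 K/W
R_total = 1.007 K/W
Q = ΔT/R_total = 294/1.007

Q ≈ 292 W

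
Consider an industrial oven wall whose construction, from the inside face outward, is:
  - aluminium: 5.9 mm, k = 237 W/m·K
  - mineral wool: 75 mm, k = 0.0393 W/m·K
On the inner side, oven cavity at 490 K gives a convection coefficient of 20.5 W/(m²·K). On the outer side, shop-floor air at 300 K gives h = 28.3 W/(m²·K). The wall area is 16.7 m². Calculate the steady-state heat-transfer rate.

Thermal resistances in series:
R_inner film = 1/(h_i·A) = 1/(20.5×16.7) = 0.002921 K/W
R_aluminium = L/(kA) = 0.0059/(237×16.7) = 1.491×10^-6 K/W
R_mineral wool = L/(kA) = 0.075/(0.0393×16.7) = 0.1143 K/W
R_outer film = 1/(h_o·A) = 1/(28.3×16.7) = 0.002116 K/W
R_total = 0.1193 K/W
Q = ΔT / R_total = 190 / 0.1193

Q ≈ 1590 W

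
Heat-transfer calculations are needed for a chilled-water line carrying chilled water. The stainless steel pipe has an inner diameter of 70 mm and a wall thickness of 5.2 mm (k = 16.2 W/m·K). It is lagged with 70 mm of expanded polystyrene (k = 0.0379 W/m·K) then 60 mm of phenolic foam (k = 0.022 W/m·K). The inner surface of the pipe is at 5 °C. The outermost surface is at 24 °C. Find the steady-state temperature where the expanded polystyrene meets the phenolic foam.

T ≈ 15.9 °C

Treating each annulus and film as a series resistance:
R_stainless steel pipe wall = ln(40.2/35)/(2π×16.2×1) = 0.001361 K/W
R_expanded polystyrene = ln(110.2/40.2)/(2π×0.0379×1) = 4.235 K/W
R_phenolic foam = ln(170.2/110.2)/(2π×0.022×1) = 3.145 K/W
R_total = 7.381 K/W
Q = ΔT/R_total = 19/7.381
Q = 2.57 W/m
T_interface = T_inner + Q·ΣR(inner→interface) = 5 + 2.57×4.236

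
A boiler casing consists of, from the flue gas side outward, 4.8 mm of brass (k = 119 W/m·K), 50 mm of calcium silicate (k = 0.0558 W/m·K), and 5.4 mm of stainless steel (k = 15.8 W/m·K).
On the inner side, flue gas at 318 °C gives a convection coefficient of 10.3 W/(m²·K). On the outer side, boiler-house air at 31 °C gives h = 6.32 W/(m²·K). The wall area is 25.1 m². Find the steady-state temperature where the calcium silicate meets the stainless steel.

T ≈ 70.5 °C

Thermal resistances in series:
R_inner film = 1/(h_i·A) = 1/(10.3×25.1) = 0.003868 K/W
R_brass = L/(kA) = 0.0048/(119×25.1) = 1.607×10^-6 K/W
R_calcium silicate = L/(kA) = 0.05/(0.0558×25.1) = 0.0357 K/W
R_stainless steel = L/(kA) = 0.0054/(15.8×25.1) = 1.362×10^-5 K/W
R_outer film = 1/(h_o·A) = 1/(6.32×25.1) = 0.006304 K/W
R_total = 0.04589 K/W;  Q = ΔT/R_total = 287/0.04589 = 6255 W
T_interface = T_inner − Q·ΣR(inner→interface) = 318 − 6250×0.03957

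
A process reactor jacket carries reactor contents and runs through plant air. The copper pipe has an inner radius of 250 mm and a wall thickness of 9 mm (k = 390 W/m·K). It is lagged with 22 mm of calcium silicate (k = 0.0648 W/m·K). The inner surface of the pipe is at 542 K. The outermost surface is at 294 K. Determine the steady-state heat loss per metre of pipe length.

q′ ≈ 1240 W/m

Treating each annulus and film as a series resistance:
R_copper pipe wall = ln(259/250)/(2π×390×1) = 1.443×10^-5 K/W
R_calcium silicate = ln(281/259)/(2π×0.0648×1) = 0.2002 K/W
R_total = 0.2003 K/W
Q = ΔT/R_total = 248/0.2003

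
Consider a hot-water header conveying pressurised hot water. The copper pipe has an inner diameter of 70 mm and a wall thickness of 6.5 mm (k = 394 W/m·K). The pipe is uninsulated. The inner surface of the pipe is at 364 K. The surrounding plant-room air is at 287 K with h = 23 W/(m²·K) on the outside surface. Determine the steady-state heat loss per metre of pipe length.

Radial resistances (cylindrical: R_cond = ln(r_o/r_i)/(2πkL), R_conv = 1/(h·2πrL)):
R_copper pipe wall = ln(41.5/35)/(2π×394×1) = 6.881×10^-5 K/W
R_outer film = 1/(h_o·2πr_oL) = 1/(23×2π×0.0415×1) = 0.1667 K/W
R_total = 0.1668 K/W
Q = ΔT/R_total = 77/0.1668

q′ ≈ 462 W/m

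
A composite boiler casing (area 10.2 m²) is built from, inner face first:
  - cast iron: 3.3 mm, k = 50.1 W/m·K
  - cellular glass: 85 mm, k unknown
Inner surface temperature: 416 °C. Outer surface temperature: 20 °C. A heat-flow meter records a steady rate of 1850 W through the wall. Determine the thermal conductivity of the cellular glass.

Series thermal resistances:
R_cast iron = L/(kA) = 0.0033/(50.1×10.2) = 6.458×10^-6 K/W
Sum of known resistances R_other = 6.458×10^-6 K/W
Total R = ΔT/Q = 396/1850 = 0.2141 K/W
R_cellular glass = R_total − R_other = 0.214 K/W
k = L/(R·A) = 0.085/(0.214×10.2)

k ≈ 0.0389 W/(m·K)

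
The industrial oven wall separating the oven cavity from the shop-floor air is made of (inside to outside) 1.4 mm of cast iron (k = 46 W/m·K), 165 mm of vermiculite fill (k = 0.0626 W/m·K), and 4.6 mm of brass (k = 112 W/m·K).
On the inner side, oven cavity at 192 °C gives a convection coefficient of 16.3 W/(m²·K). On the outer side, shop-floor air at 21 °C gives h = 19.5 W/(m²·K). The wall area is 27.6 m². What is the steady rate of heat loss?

Q ≈ 1720 W

Treating each layer as a thermal resistance in series:
R_inner film = 1/(h_i·A) = 1/(16.3×27.6) = 0.002223 K/W
R_cast iron = L/(kA) = 0.0014/(46×27.6) = 1.103×10^-6 K/W
R_vermiculite fill = L/(kA) = 0.165/(0.0626×27.6) = 0.0955 K/W
R_brass = L/(kA) = 0.0046/(112×27.6) = 1.488×10^-6 K/W
R_outer film = 1/(h_o·A) = 1/(19.5×27.6) = 0.001858 K/W
R_total = 0.09958 K/W
Q = ΔT / R_total = 171 / 0.09958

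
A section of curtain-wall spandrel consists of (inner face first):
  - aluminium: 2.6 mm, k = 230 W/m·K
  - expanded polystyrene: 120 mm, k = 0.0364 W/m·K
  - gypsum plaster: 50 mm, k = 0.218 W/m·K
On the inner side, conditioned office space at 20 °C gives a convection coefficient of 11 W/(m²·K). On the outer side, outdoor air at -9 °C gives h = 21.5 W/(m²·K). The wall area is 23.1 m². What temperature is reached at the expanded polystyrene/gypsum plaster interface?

Thermal resistances in series:
R_inner film = 1/(h_i·A) = 1/(11×23.1) = 0.003935 K/W
R_aluminium = L/(kA) = 0.0026/(230×23.1) = 4.894×10^-7 K/W
R_expanded polystyrene = L/(kA) = 0.12/(0.0364×23.1) = 0.1427 K/W
R_gypsum plaster = L/(kA) = 0.05/(0.218×23.1) = 0.009929 K/W
R_outer film = 1/(h_o·A) = 1/(21.5×23.1) = 0.002013 K/W
R_total = 0.1586 K/W;  Q = ΔT/R_total = 29/0.1586 = 182.9 W
T_interface = T_inner − Q·ΣR(inner→interface) = 20 − 183×0.1467

T ≈ -6.82 °C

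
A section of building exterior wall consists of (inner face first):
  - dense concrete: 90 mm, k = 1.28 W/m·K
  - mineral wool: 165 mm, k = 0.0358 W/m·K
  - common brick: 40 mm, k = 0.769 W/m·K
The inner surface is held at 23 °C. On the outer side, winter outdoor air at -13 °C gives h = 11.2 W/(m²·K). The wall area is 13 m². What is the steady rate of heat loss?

Model the wall as resistances in series:
R_dense concrete = L/(kA) = 0.09/(1.28×13) = 0.005409 K/W
R_mineral wool = L/(kA) = 0.165/(0.0358×13) = 0.3545 K/W
R_common brick = L/(kA) = 0.04/(0.769×13) = 0.004001 K/W
R_outer film = 1/(h_o·A) = 1/(11.2×13) = 0.006868 K/W
R_total = 0.3708 K/W
Q = ΔT / R_total = 36 / 0.3708

Q ≈ 97.1 W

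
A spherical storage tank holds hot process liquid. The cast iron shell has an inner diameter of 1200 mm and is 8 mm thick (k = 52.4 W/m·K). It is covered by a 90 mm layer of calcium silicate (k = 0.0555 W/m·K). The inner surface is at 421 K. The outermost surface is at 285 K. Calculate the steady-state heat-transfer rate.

Q ≈ 447 W

Each spherical layer contributes R = (1/r_i − 1/r_o)/(4πk):
R_cast iron shell = (1/0.6 − 1/0.608)/(4π×52.4) = 3.33×10^-5 K/W
R_calcium silicate = (1/0.608 − 1/0.698)/(4π×0.0555) = 0.3041 K/W
R_total = 0.3041 K/W
Q = ΔT/R_total = 136/0.3041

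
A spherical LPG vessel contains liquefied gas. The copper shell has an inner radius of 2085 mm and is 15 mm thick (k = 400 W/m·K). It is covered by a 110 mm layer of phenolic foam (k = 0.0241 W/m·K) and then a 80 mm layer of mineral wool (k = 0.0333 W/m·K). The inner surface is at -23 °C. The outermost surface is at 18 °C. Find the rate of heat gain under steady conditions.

Radial (spherical) resistances in series:
R_copper shell = (1/2.085 − 1/2.1)/(4π×400) = 6.815×10^-7 K/W
R_phenolic foam = (1/2.1 − 1/2.21)/(4π×0.0241) = 0.07826 K/W
R_mineral wool = (1/2.21 − 1/2.29)/(4π×0.0333) = 0.03778 K/W
R_total = 0.116 K/W
Q = ΔT/R_total = 41/0.116

Q ≈ 353 W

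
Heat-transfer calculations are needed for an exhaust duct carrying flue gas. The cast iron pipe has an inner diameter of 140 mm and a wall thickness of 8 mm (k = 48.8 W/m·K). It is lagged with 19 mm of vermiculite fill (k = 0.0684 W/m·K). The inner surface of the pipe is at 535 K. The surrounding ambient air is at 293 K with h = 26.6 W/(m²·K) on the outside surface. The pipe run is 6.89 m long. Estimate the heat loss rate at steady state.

Radial resistances (cylindrical: R_cond = ln(r_o/r_i)/(2πkL), R_conv = 1/(h·2πrL)):
R_cast iron pipe wall = ln(78/70)/(2π×48.8×6.89) = 5.122×10^-5 K/W
R_vermiculite fill = ln(97/78)/(2π×0.0684×6.89) = 0.07362 K/W
R_outer film = 1/(h_o·2πr_oL) = 1/(26.6×2π×0.097×6.89) = 0.008953 K/W
R_total = 0.08263 K/W
Q = ΔT/R_total = 242/0.08263

Q ≈ 2930 W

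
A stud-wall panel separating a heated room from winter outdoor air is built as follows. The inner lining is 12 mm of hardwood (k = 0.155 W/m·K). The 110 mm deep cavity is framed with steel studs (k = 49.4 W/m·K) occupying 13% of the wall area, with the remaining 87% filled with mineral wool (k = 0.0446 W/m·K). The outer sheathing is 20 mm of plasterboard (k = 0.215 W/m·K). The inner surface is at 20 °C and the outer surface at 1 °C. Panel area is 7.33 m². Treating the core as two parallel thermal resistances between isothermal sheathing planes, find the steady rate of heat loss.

Q ≈ 743 W

Sheathing layers in series; stud and cavity paths in parallel between them.
R_inner = 0.012/(0.155×7.33) = 0.01056 K/W
R_stud  = 0.11/(49.4×0.13×7.33) = 0.002337 K/W
R_cav   = 0.11/(0.0446×0.87×7.33) = 0.3868 K/W
1/R_core = 1/R_stud + 1/R_cav → R_core = 0.002323 K/W
R_outer = 0.02/(0.215×7.33) = 0.01269 K/W
R_total = 0.02558 K/W
Q = ΔT/R_total = 19/0.02558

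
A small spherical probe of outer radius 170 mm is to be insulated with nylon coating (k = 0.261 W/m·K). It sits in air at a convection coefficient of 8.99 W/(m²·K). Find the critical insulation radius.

For a sphere r_cr = 2k/h = 2×0.261/8.99
r_cr = 58.1 mm; since the bare radius (170 mm) is above r_cr, any added insulation will reduce heat loss.

r_cr ≈ 58.1 mm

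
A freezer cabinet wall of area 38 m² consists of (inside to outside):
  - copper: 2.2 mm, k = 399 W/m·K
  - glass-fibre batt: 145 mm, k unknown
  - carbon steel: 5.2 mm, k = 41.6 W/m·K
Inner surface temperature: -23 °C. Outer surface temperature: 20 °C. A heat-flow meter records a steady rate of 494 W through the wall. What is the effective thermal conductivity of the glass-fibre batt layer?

Thermal resistances in series:
R_copper = L/(kA) = 0.0022/(399×38) = 1.451×10^-7 K/W
R_carbon steel = L/(kA) = 0.0052/(41.6×38) = 3.289×10^-6 K/W
Sum of known resistances R_other = 3.435×10^-6 K/W
Total R = ΔT/Q = 43/494 = 0.08704 K/W
R_glass-fibre batt = R_total − R_other = 0.08704 K/W
k = L/(R·A) = 0.145/(0.08704×38)

k ≈ 0.0438 W/(m·K)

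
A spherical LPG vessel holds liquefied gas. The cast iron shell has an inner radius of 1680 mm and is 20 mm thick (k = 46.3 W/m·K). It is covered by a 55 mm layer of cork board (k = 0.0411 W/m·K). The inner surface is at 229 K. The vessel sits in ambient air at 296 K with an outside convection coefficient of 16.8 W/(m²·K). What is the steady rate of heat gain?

For a spherical shell R = (1/r₁ − 1/r₂)/(4πk); film R = 1/(h·4πr²). In series:
R_cast iron shell = (1/1.68 − 1/1.7)/(4π×46.3) = 1.204×10^-5 K/W
R_cork board = (1/1.7 − 1/1.755)/(4π×0.0411) = 0.03569 K/W
R_outer film = 1/(h·4πr_o²) = 1/(16.8×4π×1.755²) = 0.001538 K/W
R_total = 0.03724 K/W
Q = ΔT/R_total = 67/0.03724

Q ≈ 1800 W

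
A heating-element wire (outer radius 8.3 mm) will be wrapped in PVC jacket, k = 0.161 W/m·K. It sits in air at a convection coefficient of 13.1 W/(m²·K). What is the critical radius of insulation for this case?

For a cylinder r_cr = k/h = 0.161/13.1
r_cr = 12.3 mm; since the bare radius (8.3 mm) is below r_cr, adding a thin layer of insulation will *increase* heat loss.

r_cr ≈ 12.3 mm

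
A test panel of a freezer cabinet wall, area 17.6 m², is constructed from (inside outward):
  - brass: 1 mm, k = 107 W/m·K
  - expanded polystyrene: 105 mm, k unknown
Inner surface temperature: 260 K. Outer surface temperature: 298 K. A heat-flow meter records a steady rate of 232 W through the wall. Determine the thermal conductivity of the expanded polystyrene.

k ≈ 0.0364 W/(m·K)

Treating each layer as a thermal resistance in series:
R_brass = L/(kA) = 0.001/(107×17.6) = 5.31×10^-7 K/W
Sum of known resistances R_other = 5.31×10^-7 K/W
Total R = ΔT/Q = 38/232 = 0.1638 K/W
R_expanded polystyrene = R_total − R_other = 0.1638 K/W
k = L/(R·A) = 0.105/(0.1638×17.6)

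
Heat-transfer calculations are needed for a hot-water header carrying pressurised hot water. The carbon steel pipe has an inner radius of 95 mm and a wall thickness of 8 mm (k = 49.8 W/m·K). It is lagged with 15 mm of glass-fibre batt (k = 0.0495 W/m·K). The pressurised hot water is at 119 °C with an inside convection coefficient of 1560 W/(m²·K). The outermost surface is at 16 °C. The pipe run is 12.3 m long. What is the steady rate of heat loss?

Radial resistances (cylindrical: R_cond = ln(r_o/r_i)/(2πkL), R_conv = 1/(h·2πrL)):
R_inner film = 1/(h_i·2πr₁L) = 1/(1560×2π×0.095×12.3) = 8.731×10^-5 K/W
R_carbon steel pipe wall = ln(103/95)/(2π×49.8×12.3) = 2.101×10^-5 K/W
R_glass-fibre batt = ln(118/103)/(2π×0.0495×12.3) = 0.03554 K/W
R_total = 0.03565 K/W
Q = ΔT/R_total = 103/0.03565

Q ≈ 2890 W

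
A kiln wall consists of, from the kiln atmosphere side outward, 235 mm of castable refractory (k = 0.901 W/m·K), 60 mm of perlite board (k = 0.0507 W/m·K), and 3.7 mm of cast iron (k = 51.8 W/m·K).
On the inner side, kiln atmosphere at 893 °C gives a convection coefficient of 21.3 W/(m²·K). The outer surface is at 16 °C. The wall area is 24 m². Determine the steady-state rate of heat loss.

Q ≈ 14100 W

Using the resistance-network approach (series):
R_inner film = 1/(h_i·A) = 1/(21.3×24) = 0.001956 K/W
R_castable refractory = L/(kA) = 0.235/(0.901×24) = 0.01087 K/W
R_perlite board = L/(kA) = 0.06/(0.0507×24) = 0.04931 K/W
R_cast iron = L/(kA) = 0.0037/(51.8×24) = 2.976×10^-6 K/W
R_total = 0.06214 K/W
Q = ΔT / R_total = 877 / 0.06214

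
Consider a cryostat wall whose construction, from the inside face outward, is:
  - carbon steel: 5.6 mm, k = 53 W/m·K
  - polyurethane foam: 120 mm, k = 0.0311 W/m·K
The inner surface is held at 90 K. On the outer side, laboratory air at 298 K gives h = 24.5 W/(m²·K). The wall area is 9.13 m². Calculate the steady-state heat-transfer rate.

Q ≈ 487 W

Model the wall as resistances in series:
R_carbon steel = L/(kA) = 0.0056/(53×9.13) = 1.157×10^-5 K/W
R_polyurethane foam = L/(kA) = 0.12/(0.0311×9.13) = 0.4226 K/W
R_outer film = 1/(h_o·A) = 1/(24.5×9.13) = 0.004471 K/W
R_total = 0.4271 K/W
Q = ΔT / R_total = 208 / 0.4271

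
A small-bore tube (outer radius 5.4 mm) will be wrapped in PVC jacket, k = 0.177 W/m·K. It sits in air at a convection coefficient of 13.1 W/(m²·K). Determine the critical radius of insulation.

For a cylinder r_cr = k/h = 0.177/13.1
r_cr = 13.5 mm; since the bare radius (5.4 mm) is below r_cr, adding a thin layer of insulation will *increase* heat loss.

r_cr ≈ 13.5 mm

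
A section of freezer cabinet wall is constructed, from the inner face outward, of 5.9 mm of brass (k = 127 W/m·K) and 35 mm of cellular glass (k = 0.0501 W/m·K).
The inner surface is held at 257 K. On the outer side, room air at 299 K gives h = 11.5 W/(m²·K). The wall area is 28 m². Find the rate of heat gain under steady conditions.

Q ≈ 1500 W

Treating each layer as a thermal resistance in series:
R_brass = L/(kA) = 0.0059/(127×28) = 1.659×10^-6 K/W
R_cellular glass = L/(kA) = 0.035/(0.0501×28) = 0.02495 K/W
R_outer film = 1/(h_o·A) = 1/(11.5×28) = 0.003106 K/W
R_total = 0.02806 K/W
Q = ΔT / R_total = 42 / 0.02806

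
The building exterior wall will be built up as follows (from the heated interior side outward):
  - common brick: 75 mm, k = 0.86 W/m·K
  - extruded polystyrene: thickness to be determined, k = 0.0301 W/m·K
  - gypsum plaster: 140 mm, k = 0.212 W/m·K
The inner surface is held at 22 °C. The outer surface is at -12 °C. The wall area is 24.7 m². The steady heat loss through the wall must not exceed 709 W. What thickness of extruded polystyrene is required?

L ≈ 13.2 mm

Thermal resistances in series:
R_common brick = L/(kA) = 0.075/(0.86×24.7) = 0.003531 K/W
R_gypsum plaster = L/(kA) = 0.14/(0.212×24.7) = 0.02674 K/W
Sum of the known resistances R_other = 0.03027 K/W
Required total resistance R_tot = ΔT/Q_allow = 34/709 = 0.04795 K/W
R_extruded polystyrene = R_tot − R_other = 0.01769 K/W
L = R·k·A = 0.01769×0.0301×24.7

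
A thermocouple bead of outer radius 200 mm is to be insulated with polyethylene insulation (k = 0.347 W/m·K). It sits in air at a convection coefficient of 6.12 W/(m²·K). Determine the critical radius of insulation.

r_cr ≈ 113 mm

For a sphere r_cr = 2k/h = 2×0.347/6.12
r_cr = 113 mm; since the bare radius (200 mm) is above r_cr, any added insulation will reduce heat loss.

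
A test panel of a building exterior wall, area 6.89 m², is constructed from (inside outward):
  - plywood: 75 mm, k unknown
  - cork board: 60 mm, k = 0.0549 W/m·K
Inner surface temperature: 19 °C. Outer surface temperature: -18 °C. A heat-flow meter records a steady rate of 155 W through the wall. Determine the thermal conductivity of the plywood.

k ≈ 0.136 W/(m·K)

Thermal resistances in series:
R_cork board = L/(kA) = 0.06/(0.0549×6.89) = 0.1586 K/W
Sum of known resistances R_other = 0.1586 K/W
Total R = ΔT/Q = 37/155 = 0.2387 K/W
R_plywood = R_total − R_other = 0.08009 K/W
k = L/(R·A) = 0.075/(0.08009×6.89)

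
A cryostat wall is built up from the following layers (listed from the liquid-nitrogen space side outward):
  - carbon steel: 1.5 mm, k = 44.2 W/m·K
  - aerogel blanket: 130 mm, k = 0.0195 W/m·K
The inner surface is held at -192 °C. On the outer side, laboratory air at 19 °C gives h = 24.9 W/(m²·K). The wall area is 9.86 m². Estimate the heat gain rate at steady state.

Using the resistance-network approach (series):
R_carbon steel = L/(kA) = 0.0015/(44.2×9.86) = 3.442×10^-6 K/W
R_aerogel blanket = L/(kA) = 0.13/(0.0195×9.86) = 0.6761 K/W
R_outer film = 1/(h_o·A) = 1/(24.9×9.86) = 0.004073 K/W
R_total = 0.6802 K/W
Q = ΔT / R_total = 211 / 0.6802

Q ≈ 310 W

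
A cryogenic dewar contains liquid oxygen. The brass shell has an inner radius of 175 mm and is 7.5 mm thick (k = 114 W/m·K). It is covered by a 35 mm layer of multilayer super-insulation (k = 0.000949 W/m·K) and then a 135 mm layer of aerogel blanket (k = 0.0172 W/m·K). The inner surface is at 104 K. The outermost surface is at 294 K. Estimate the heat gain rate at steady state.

Radial (spherical) resistances in series:
R_brass shell = (1/0.175 − 1/0.1825)/(4π×114) = 1.639×10^-4 K/W
R_multilayer super-insulation = (1/0.1825 − 1/0.2175)/(4π×0.000949) = 73.94 K/W
R_aerogel blanket = (1/0.2175 − 1/0.3525)/(4π×0.0172) = 8.147 K/W
R_total = 82.09 K/W
Q = ΔT/R_total = 190/82.09

Q ≈ 2.31 W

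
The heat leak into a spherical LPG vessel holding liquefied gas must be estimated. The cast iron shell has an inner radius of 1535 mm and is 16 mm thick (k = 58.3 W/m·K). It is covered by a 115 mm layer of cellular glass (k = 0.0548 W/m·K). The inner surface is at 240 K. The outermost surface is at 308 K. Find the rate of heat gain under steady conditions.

Q ≈ 1050 W

Each spherical layer contributes R = (1/r_i − 1/r_o)/(4πk):
R_cast iron shell = (1/1.535 − 1/1.551)/(4π×58.3) = 9.173×10^-6 K/W
R_cellular glass = (1/1.551 − 1/1.666)/(4π×0.0548) = 0.06463 K/W
R_total = 0.06464 K/W
Q = ΔT/R_total = 68/0.06464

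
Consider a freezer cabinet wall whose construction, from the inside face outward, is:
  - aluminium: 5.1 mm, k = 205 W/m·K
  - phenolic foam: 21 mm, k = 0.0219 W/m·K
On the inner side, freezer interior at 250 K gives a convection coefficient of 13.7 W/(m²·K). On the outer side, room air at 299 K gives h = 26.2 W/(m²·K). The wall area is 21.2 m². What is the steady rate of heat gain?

Using the resistance-network approach (series):
R_inner film = 1/(h_i·A) = 1/(13.7×21.2) = 0.003443 K/W
R_aluminium = L/(kA) = 0.0051/(205×21.2) = 1.173×10^-6 K/W
R_phenolic foam = L/(kA) = 0.021/(0.0219×21.2) = 0.04523 K/W
R_outer film = 1/(h_o·A) = 1/(26.2×21.2) = 0.0018 K/W
R_total = 0.05048 K/W
Q = ΔT / R_total = 49 / 0.05048

Q ≈ 971 W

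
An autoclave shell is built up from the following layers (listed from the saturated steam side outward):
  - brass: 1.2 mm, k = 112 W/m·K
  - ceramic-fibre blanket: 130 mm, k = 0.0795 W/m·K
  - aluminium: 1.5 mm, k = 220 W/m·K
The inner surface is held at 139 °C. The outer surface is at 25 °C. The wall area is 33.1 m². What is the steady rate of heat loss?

Treating each layer as a thermal resistance in series:
R_brass = L/(kA) = 0.0012/(112×33.1) = 3.237×10^-7 K/W
R_ceramic-fibre blanket = L/(kA) = 0.13/(0.0795×33.1) = 0.0494 K/W
R_aluminium = L/(kA) = 0.0015/(220×33.1) = 2.06×10^-7 K/W
R_total = 0.0494 K/W
Q = ΔT / R_total = 114 / 0.0494

Q ≈ 2310 W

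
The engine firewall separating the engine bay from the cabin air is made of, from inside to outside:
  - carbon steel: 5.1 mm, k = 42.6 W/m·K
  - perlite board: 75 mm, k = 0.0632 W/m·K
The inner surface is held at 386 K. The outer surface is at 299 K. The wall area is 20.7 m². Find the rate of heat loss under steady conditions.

Thermal resistances in series:
R_carbon steel = L/(kA) = 0.0051/(42.6×20.7) = 5.783×10^-6 K/W
R_perlite board = L/(kA) = 0.075/(0.0632×20.7) = 0.05733 K/W
R_total = 0.05733 K/W
Q = ΔT / R_total = 87 / 0.05733

Q ≈ 1520 W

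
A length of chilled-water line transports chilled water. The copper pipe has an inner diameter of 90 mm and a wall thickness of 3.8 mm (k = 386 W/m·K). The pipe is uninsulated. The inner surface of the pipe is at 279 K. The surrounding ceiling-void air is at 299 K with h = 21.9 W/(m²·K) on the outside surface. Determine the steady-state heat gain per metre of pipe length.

For a radial system each layer contributes R = ln(r_out/r_in)/(2πkL); films add R = 1/(hA).
R_copper pipe wall = ln(48.8/45)/(2π×386×1) = 3.343×10^-5 K/W
R_outer film = 1/(h_o·2πr_oL) = 1/(21.9×2π×0.0488×1) = 0.1489 K/W
R_total = 0.149 K/W
Q = ΔT/R_total = 20/0.149

q′ ≈ 134 W/m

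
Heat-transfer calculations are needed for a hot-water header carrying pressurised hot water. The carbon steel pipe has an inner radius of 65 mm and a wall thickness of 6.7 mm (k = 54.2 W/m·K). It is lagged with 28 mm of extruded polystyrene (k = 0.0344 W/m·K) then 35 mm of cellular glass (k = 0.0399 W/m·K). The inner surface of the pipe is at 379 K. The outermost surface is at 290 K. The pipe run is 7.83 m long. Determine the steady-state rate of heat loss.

Q ≈ 256 W

Per-layer cylindrical resistances, series-summed:
R_carbon steel pipe wall = ln(71.7/65)/(2π×54.2×7.83) = 3.679×10^-5 K/W
R_extruded polystyrene = ln(99.7/71.7)/(2π×0.0344×7.83) = 0.1948 K/W
R_cellular glass = ln(134.7/99.7)/(2π×0.0399×7.83) = 0.1533 K/W
R_total = 0.3481 K/W
Q = ΔT/R_total = 89/0.3481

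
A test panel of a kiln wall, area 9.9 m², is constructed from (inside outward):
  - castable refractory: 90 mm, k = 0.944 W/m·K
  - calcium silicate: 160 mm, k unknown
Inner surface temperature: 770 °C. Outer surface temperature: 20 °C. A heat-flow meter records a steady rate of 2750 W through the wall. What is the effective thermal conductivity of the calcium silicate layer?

k ≈ 0.0614 W/(m·K)

Series thermal resistances:
R_castable refractory = L/(kA) = 0.09/(0.944×9.9) = 0.00963 K/W
Sum of known resistances R_other = 0.00963 K/W
Total R = ΔT/Q = 750/2750 = 0.2727 K/W
R_calcium silicate = R_total − R_other = 0.2631 K/W
k = L/(R·A) = 0.16/(0.2631×9.9)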